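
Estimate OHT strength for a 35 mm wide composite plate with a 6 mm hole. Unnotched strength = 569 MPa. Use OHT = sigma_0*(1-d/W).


OHT = sigma_0*(1-d/W) = 569*(1-6/35) = 471.5 MPa

471.5 MPa


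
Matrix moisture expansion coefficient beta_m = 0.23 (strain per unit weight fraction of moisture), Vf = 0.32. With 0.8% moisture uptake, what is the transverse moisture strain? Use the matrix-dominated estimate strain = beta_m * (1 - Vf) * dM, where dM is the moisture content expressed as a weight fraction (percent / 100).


dM = 0.8/100 = 0.008
strain = beta_m * (1-Vf) * dM = 0.23 * 0.68 * 0.008 = 0.0012512

0.0012512


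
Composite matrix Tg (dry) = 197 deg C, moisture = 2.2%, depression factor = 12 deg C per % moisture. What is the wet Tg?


Tg_wet = Tg_dry - k*moisture = 197 - 12*2.2 = 170.6 deg C

170.6 deg C


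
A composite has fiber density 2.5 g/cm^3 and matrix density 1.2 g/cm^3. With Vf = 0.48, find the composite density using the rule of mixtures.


rho_c = rho_f*Vf + rho_m*(1-Vf) = 2.5*0.48 + 1.2*0.52 = 1.824 g/cm^3

1.824 g/cm^3


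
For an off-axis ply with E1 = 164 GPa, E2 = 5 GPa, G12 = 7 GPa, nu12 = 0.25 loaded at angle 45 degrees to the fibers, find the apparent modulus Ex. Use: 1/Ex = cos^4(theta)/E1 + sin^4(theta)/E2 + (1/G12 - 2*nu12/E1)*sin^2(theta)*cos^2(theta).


cos^4(45) = 0.25, sin^4(45) = 0.25, sin^2(45)*cos^2(45) = 0.25
1/G12 - 2*nu12/E1 = 1/7 - 2*0.25/164 = 0.139808 GPa^-1
1/Ex = 0.25/164 + 0.25/5 + 0.139808*0.25 = 0.0864765 GPa^-1
Ex = 11.56 GPa

11.56 GPa


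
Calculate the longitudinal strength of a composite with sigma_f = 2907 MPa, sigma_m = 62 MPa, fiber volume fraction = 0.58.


sigma_1 = sigma_f*Vf + sigma_m*(1-Vf) = 2907*0.58 + 62*0.42 = 1712.1 MPa

1712.1 MPa


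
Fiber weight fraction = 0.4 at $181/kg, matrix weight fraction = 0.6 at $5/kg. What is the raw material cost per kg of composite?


Cost = cost_f*Wf + cost_m*Wm = 181*0.4 + 5*0.6 = $75.4/kg

$75.4/kg


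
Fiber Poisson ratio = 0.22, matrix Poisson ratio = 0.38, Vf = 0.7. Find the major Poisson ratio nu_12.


nu_12 = nu_f*Vf + nu_m*(1-Vf) = 0.22*0.7 + 0.38*0.3 = 0.268

0.268


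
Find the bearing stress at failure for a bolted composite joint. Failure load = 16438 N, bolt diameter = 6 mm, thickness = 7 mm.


sigma_br = F/(d*h) = 16438/(6*7) = 391.4 MPa

391.4 MPa


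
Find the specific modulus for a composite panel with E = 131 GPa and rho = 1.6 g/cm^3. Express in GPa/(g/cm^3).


Specific stiffness = E/rho = 131/1.6 = 81.9 GPa/(g/cm^3)

81.9 GPa/(g/cm^3)


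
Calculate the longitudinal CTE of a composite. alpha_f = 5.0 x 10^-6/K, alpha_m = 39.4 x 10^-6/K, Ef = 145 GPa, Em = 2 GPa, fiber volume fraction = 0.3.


E1 = Ef*Vf + Em*(1-Vf) = 44.9
alpha_1 = (alpha_f*Ef*Vf + alpha_m*Em*(1-Vf))/E1 = 6.07 x 10^-6/K

6.07 x 10^-6/K


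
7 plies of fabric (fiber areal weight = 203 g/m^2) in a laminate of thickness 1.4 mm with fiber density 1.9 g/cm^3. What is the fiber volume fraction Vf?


Vf = n * FAW / (rho_f * h * 1000) = 7 * 203 / (1.9 * 1.4 * 1000) = 0.5342

0.5342


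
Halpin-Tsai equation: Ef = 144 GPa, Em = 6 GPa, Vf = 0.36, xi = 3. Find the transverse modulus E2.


eta = (Ef/Em - 1)/(Ef/Em + xi) = (24.0 - 1)/(24.0 + 3) = 0.8519
E2 = Em*(1+xi*eta*Vf)/(1-eta*Vf) = 16.62 GPa

16.62 GPa


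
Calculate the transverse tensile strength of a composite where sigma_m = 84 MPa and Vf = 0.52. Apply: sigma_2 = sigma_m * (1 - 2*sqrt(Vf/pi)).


factor = 1 - 2*sqrt(0.52/pi) = 0.1863
sigma_2 = 84 * 0.1863 = 15.65 MPa

15.65 MPa


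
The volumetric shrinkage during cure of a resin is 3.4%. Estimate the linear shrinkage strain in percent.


Linear shrinkage ≈ vol_shrink/3 = 3.4/3 = 1.133%

1.133%


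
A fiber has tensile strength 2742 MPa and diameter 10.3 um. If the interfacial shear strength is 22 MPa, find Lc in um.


Lc = sigma_f * d / (2 * tau_i) = 2742 * 10.3 / (2 * 22) = 641.9 um

641.9 um


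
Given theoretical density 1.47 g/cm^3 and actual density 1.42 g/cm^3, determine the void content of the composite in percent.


Void% = (rho_theo - rho_actual)/rho_theo * 100 = (1.47 - 1.42)/1.47 * 100 = 3.4%

3.4%


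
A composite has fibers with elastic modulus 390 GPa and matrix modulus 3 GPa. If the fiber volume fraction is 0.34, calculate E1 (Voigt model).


E1 = Ef*Vf + Em*(1-Vf) = 390*0.34 + 3*0.66 = 134.58 GPa

134.58 GPa


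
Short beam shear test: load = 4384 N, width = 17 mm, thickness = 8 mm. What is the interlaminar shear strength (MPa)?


ILSS = 3F/(4bh) = 3*4384/(4*17*8) = 24.18 MPa

24.18 MPa


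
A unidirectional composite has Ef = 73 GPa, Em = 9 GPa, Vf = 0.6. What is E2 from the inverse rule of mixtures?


1/E2 = Vf/Ef + (1-Vf)/Em = 0.6/73 + 0.4/9
E2 = 18.99 GPa

18.99 GPa


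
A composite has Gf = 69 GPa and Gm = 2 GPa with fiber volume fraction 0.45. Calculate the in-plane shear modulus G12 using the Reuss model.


1/G12 = Vf/Gf + (1-Vf)/Gm = 0.45/69 + 0.55/2
G12 = 3.55 GPa

3.55 GPa


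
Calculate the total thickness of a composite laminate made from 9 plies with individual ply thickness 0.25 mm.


h = n * t_ply = 9 * 0.25 = 2.25 mm

2.25 mm


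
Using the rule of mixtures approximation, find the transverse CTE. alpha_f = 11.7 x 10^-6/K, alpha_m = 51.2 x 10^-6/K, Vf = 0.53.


alpha_2 = alpha_f*Vf + alpha_m*(1-Vf) = 11.7*0.53 + 51.2*0.47 = 30.3 x 10^-6/K

30.3 x 10^-6/K


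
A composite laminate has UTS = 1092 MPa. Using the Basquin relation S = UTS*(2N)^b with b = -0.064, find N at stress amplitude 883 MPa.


N = 0.5 * (S/UTS)^(1/b) = 0.5 * (883/1092)^(1/-0.064) = 13.8217 cycles

13.8217 cycles


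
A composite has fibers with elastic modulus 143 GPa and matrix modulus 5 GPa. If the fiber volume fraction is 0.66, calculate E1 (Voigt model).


E1 = Ef*Vf + Em*(1-Vf) = 143*0.66 + 5*0.34 = 96.08 GPa

96.08 GPa


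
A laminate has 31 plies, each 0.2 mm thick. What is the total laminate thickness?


h = n * t_ply = 31 * 0.2 = 6.2 mm

6.2 mm


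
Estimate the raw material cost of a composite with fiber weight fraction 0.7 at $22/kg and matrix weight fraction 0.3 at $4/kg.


Cost = cost_f*Wf + cost_m*Wm = 22*0.7 + 4*0.3 = $16.6/kg

$16.6/kg


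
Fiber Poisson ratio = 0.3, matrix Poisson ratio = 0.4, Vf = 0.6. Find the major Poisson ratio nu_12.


nu_12 = nu_f*Vf + nu_m*(1-Vf) = 0.3*0.6 + 0.4*0.4 = 0.34

0.34


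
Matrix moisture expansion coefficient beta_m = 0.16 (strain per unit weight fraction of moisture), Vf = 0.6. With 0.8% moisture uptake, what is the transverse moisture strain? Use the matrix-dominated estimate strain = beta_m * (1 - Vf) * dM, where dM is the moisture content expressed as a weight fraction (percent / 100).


dM = 0.8/100 = 0.008
strain = beta_m * (1-Vf) * dM = 0.16 * 0.4 * 0.008 = 0.000512

0.000512


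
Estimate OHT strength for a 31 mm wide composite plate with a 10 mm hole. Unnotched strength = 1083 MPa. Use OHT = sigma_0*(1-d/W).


OHT = sigma_0*(1-d/W) = 1083*(1-10/31) = 733.6 MPa

733.6 MPa


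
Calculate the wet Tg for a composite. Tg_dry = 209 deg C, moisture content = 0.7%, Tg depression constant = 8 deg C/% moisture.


Tg_wet = Tg_dry - k*moisture = 209 - 8*0.7 = 203.4 deg C

203.4 deg C


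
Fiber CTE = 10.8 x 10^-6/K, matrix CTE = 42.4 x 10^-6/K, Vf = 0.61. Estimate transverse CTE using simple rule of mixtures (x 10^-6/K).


alpha_2 = alpha_f*Vf + alpha_m*(1-Vf) = 10.8*0.61 + 42.4*0.39 = 23.1 x 10^-6/K

23.1 x 10^-6/K


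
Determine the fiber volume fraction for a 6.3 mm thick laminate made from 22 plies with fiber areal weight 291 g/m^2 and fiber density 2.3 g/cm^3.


Vf = n * FAW / (rho_f * h * 1000) = 22 * 291 / (2.3 * 6.3 * 1000) = 0.4418

0.4418


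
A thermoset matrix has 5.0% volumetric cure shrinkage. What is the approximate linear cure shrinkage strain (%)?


Linear shrinkage ≈ vol_shrink/3 = 5.0/3 = 1.667%

1.667%


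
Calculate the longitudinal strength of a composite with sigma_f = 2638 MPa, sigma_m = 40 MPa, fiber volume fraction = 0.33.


sigma_1 = sigma_f*Vf + sigma_m*(1-Vf) = 2638*0.33 + 40*0.67 = 897.3 MPa

897.3 MPa


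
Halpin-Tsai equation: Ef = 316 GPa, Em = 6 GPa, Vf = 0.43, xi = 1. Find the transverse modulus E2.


eta = (Ef/Em - 1)/(Ef/Em + xi) = (52.6667 - 1)/(52.6667 + 1) = 0.9627
E2 = Em*(1+xi*eta*Vf)/(1-eta*Vf) = 14.48 GPa

14.48 GPa


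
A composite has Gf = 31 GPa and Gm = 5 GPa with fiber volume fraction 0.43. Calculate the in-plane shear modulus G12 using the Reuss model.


1/G12 = Vf/Gf + (1-Vf)/Gm = 0.43/31 + 0.57/5
G12 = 7.82 GPa

7.82 GPa


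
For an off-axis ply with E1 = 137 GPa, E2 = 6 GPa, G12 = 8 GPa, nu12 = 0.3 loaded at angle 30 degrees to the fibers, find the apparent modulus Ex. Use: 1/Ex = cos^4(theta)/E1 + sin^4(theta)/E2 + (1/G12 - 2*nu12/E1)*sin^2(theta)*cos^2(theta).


cos^4(30) = 0.5625, sin^4(30) = 0.0625, sin^2(30)*cos^2(30) = 0.1875
1/G12 - 2*nu12/E1 = 1/8 - 2*0.3/137 = 0.12062 GPa^-1
1/Ex = 0.5625/137 + 0.0625/6 + 0.12062*0.1875 = 0.0371388 GPa^-1
Ex = 26.93 GPa

26.93 GPa


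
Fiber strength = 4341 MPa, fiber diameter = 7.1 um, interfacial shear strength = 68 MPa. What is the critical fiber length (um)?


Lc = sigma_f * d / (2 * tau_i) = 4341 * 7.1 / (2 * 68) = 226.6 um

226.6 um


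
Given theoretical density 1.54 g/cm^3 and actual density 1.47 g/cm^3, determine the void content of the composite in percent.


Void% = (rho_theo - rho_actual)/rho_theo * 100 = (1.54 - 1.47)/1.54 * 100 = 4.55%

4.55%


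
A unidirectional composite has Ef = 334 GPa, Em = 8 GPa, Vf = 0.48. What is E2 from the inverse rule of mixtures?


1/E2 = Vf/Ef + (1-Vf)/Em = 0.48/334 + 0.52/8
E2 = 15.05 GPa

15.05 GPa


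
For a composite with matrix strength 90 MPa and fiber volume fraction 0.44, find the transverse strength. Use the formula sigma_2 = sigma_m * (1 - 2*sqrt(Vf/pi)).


factor = 1 - 2*sqrt(0.44/pi) = 0.2515
sigma_2 = 90 * 0.2515 = 22.64 MPa

22.64 MPa


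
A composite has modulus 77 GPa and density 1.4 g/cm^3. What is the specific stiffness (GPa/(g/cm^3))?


Specific stiffness = E/rho = 77/1.4 = 55.0 GPa/(g/cm^3)

55.0 GPa/(g/cm^3)


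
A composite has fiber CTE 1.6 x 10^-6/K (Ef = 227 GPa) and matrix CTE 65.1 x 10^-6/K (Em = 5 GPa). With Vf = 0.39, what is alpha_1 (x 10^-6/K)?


E1 = Ef*Vf + Em*(1-Vf) = 91.58
alpha_1 = (alpha_f*Ef*Vf + alpha_m*Em*(1-Vf))/E1 = 3.71 x 10^-6/K

3.71 x 10^-6/K


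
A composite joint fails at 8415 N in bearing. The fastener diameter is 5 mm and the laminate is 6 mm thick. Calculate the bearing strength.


sigma_br = F/(d*h) = 8415/(5*6) = 280.5 MPa

280.5 MPa


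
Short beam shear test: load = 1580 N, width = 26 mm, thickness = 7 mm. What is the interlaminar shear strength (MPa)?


ILSS = 3F/(4bh) = 3*1580/(4*26*7) = 6.51 MPa

6.51 MPa


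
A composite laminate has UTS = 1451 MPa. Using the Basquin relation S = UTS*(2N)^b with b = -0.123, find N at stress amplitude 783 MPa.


N = 0.5 * (S/UTS)^(1/b) = 0.5 * (783/1451)^(1/-0.123) = 75.3468 cycles

75.3468 cycles


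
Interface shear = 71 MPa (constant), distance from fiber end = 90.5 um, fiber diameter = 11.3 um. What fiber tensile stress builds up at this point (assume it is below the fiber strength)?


Force balance: sigma_f * (pi*d^2/4) = tau * (pi*d) * x  ->  sigma_f = 4 * tau * x / d
sigma_f = 4 * 71 * 90.5 / 11.3 = 2274.5 MPa

2274.5 MPa


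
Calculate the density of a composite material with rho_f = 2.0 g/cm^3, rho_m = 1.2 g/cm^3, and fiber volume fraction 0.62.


rho_c = rho_f*Vf + rho_m*(1-Vf) = 2.0*0.62 + 1.2*0.38 = 1.696 g/cm^3

1.696 g/cm^3


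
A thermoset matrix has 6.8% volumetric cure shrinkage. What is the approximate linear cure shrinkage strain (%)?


Linear shrinkage ≈ vol_shrink/3 = 6.8/3 = 2.267%

2.267%


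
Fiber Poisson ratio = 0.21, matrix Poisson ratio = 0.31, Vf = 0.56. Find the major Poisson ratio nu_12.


nu_12 = nu_f*Vf + nu_m*(1-Vf) = 0.21*0.56 + 0.31*0.44 = 0.254

0.254


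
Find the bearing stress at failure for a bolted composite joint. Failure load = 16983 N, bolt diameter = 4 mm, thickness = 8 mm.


sigma_br = F/(d*h) = 16983/(4*8) = 530.7 MPa

530.7 MPa


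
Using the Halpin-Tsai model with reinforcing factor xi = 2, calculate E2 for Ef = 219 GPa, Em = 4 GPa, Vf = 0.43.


eta = (Ef/Em - 1)/(Ef/Em + xi) = (54.75 - 1)/(54.75 + 2) = 0.9471
E2 = Em*(1+xi*eta*Vf)/(1-eta*Vf) = 12.25 GPa

12.25 GPa


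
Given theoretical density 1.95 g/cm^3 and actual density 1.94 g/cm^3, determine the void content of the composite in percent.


Void% = (rho_theo - rho_actual)/rho_theo * 100 = (1.95 - 1.94)/1.95 * 100 = 0.51%

0.51%


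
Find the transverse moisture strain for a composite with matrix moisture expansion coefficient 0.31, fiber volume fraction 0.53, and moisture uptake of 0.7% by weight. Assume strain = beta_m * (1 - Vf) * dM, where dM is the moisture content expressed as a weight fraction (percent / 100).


dM = 0.7/100 = 0.007
strain = beta_m * (1-Vf) * dM = 0.31 * 0.47 * 0.007 = 0.0010199

0.0010199


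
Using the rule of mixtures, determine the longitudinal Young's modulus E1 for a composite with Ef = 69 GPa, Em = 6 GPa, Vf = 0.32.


E1 = Ef*Vf + Em*(1-Vf) = 69*0.32 + 6*0.68 = 26.16 GPa

26.16 GPa


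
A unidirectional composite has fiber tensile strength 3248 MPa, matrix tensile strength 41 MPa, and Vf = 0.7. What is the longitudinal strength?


sigma_1 = sigma_f*Vf + sigma_m*(1-Vf) = 3248*0.7 + 41*0.3 = 2285.9 MPa

2285.9 MPa


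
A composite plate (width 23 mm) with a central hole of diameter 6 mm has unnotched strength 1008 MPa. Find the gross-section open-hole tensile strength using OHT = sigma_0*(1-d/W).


OHT = sigma_0*(1-d/W) = 1008*(1-6/23) = 745.0 MPa

745.0 MPa


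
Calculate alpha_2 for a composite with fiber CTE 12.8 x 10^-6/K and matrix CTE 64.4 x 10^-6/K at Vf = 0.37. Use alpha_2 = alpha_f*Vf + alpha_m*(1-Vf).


alpha_2 = alpha_f*Vf + alpha_m*(1-Vf) = 12.8*0.37 + 64.4*0.63 = 45.3 x 10^-6/K

45.3 x 10^-6/K


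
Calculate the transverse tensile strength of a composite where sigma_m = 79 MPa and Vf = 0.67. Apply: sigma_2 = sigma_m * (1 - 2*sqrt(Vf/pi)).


factor = 1 - 2*sqrt(0.67/pi) = 0.0764
sigma_2 = 79 * 0.0764 = 6.03 MPa

6.03 MPa


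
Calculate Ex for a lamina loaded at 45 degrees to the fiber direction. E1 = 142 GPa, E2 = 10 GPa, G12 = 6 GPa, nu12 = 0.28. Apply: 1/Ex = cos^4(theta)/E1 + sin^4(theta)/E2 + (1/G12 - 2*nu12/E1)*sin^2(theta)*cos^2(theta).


cos^4(45) = 0.25, sin^4(45) = 0.25, sin^2(45)*cos^2(45) = 0.25
1/G12 - 2*nu12/E1 = 1/6 - 2*0.28/142 = 0.162723 GPa^-1
1/Ex = 0.25/142 + 0.25/10 + 0.162723*0.25 = 0.0674413 GPa^-1
Ex = 14.83 GPa

14.83 GPa


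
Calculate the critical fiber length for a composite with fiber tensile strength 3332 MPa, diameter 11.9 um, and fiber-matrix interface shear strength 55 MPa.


Lc = sigma_f * d / (2 * tau_i) = 3332 * 11.9 / (2 * 55) = 360.5 um

360.5 um


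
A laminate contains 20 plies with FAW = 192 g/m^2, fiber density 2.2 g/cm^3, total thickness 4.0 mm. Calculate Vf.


Vf = n * FAW / (rho_f * h * 1000) = 20 * 192 / (2.2 * 4.0 * 1000) = 0.4364

0.4364


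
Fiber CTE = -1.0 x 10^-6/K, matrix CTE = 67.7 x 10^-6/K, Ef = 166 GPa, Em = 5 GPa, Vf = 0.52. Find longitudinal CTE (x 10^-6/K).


E1 = Ef*Vf + Em*(1-Vf) = 88.72
alpha_1 = (alpha_f*Ef*Vf + alpha_m*Em*(1-Vf))/E1 = 0.86 x 10^-6/K

0.86 x 10^-6/K


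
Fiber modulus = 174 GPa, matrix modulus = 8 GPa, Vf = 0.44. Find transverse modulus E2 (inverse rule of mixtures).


1/E2 = Vf/Ef + (1-Vf)/Em = 0.44/174 + 0.56/8
E2 = 13.79 GPa

13.79 GPa


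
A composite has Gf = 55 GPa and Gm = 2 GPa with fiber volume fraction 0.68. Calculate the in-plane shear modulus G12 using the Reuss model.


1/G12 = Vf/Gf + (1-Vf)/Gm = 0.68/55 + 0.32/2
G12 = 5.8 GPa

5.8 GPa


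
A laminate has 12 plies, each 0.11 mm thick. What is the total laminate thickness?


h = n * t_ply = 12 * 0.11 = 1.32 mm

1.32 mm


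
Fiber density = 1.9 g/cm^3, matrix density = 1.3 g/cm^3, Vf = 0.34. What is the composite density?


rho_c = rho_f*Vf + rho_m*(1-Vf) = 1.9*0.34 + 1.3*0.66 = 1.504 g/cm^3

1.504 g/cm^3


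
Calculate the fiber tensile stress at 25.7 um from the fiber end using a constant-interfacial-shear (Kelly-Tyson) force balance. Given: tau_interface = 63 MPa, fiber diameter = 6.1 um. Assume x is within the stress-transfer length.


Force balance: sigma_f * (pi*d^2/4) = tau * (pi*d) * x  ->  sigma_f = 4 * tau * x / d
sigma_f = 4 * 63 * 25.7 / 6.1 = 1061.7 MPa

1061.7 MPa


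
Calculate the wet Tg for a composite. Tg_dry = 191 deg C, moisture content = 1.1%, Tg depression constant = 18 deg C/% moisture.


Tg_wet = Tg_dry - k*moisture = 191 - 18*1.1 = 171.2 deg C

171.2 deg C


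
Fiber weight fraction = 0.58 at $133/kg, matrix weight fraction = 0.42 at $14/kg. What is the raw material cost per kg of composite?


Cost = cost_f*Wf + cost_m*Wm = 133*0.58 + 14*0.42 = $83.02/kg

$83.02/kg


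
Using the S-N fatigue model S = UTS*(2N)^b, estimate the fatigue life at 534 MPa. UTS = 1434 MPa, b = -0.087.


N = 0.5 * (S/UTS)^(1/b) = 0.5 * (534/1434)^(1/-0.087) = 42667.3064 cycles

42667.3064 cycles


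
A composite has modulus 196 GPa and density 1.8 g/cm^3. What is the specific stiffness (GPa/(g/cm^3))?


Specific stiffness = E/rho = 196/1.8 = 108.9 GPa/(g/cm^3)

108.9 GPa/(g/cm^3)


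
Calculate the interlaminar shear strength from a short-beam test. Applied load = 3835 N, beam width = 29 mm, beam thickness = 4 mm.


ILSS = 3F/(4bh) = 3*3835/(4*29*4) = 24.8 MPa

24.8 MPa


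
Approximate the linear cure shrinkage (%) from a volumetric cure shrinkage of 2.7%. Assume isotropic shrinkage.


Linear shrinkage ≈ vol_shrink/3 = 2.7/3 = 0.9%

0.9%


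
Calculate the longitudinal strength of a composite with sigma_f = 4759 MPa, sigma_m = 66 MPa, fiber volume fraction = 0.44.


sigma_1 = sigma_f*Vf + sigma_m*(1-Vf) = 4759*0.44 + 66*0.56 = 2130.9 MPa

2130.9 MPa


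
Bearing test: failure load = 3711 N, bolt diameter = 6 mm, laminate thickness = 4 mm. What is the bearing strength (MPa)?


sigma_br = F/(d*h) = 3711/(6*4) = 154.6 MPa

154.6 MPa


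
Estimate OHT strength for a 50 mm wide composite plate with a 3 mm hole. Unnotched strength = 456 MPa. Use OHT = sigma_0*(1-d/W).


OHT = sigma_0*(1-d/W) = 456*(1-3/50) = 428.6 MPa

428.6 MPa


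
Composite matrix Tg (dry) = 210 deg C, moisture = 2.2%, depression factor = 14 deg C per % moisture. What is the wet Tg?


Tg_wet = Tg_dry - k*moisture = 210 - 14*2.2 = 179.2 deg C

179.2 deg C


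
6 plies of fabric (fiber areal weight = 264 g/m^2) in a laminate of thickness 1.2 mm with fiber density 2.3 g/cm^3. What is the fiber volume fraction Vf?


Vf = n * FAW / (rho_f * h * 1000) = 6 * 264 / (2.3 * 1.2 * 1000) = 0.5739

0.5739


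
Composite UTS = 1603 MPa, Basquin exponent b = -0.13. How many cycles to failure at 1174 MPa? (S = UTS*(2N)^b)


N = 0.5 * (S/UTS)^(1/b) = 0.5 * (1174/1603)^(1/-0.13) = 5.4887 cycles

5.4887 cycles


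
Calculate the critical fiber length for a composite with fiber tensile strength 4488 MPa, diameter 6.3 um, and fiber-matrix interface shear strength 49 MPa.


Lc = sigma_f * d / (2 * tau_i) = 4488 * 6.3 / (2 * 49) = 288.5 um

288.5 um


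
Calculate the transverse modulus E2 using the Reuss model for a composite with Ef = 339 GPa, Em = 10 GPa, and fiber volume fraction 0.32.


1/E2 = Vf/Ef + (1-Vf)/Em = 0.32/339 + 0.68/10
E2 = 14.5 GPa

14.5 GPa


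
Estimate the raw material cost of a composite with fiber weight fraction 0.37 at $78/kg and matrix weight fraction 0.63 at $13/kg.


Cost = cost_f*Wf + cost_m*Wm = 78*0.37 + 13*0.63 = $37.05/kg

$37.05/kg


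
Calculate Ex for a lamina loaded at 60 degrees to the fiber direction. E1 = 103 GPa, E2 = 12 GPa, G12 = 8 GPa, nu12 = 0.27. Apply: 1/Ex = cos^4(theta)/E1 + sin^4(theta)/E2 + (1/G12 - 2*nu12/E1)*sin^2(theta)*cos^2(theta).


cos^4(60) = 0.0625, sin^4(60) = 0.5625, sin^2(60)*cos^2(60) = 0.1875
1/G12 - 2*nu12/E1 = 1/8 - 2*0.27/103 = 0.119757 GPa^-1
1/Ex = 0.0625/103 + 0.5625/12 + 0.119757*0.1875 = 0.0699363 GPa^-1
Ex = 14.3 GPa

14.3 GPa


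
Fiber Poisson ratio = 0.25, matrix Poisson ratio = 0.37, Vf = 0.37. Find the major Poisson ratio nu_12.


nu_12 = nu_f*Vf + nu_m*(1-Vf) = 0.25*0.37 + 0.37*0.63 = 0.3256

0.3256


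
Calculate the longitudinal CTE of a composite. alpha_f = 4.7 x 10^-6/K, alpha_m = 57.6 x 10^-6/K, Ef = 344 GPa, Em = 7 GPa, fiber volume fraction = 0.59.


E1 = Ef*Vf + Em*(1-Vf) = 205.83
alpha_1 = (alpha_f*Ef*Vf + alpha_m*Em*(1-Vf))/E1 = 5.44 x 10^-6/K

5.44 x 10^-6/K


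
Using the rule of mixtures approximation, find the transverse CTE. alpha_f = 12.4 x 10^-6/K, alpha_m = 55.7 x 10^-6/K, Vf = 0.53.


alpha_2 = alpha_f*Vf + alpha_m*(1-Vf) = 12.4*0.53 + 55.7*0.47 = 32.8 x 10^-6/K

32.8 x 10^-6/K


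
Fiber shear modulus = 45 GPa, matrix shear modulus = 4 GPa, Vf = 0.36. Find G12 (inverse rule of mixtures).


1/G12 = Vf/Gf + (1-Vf)/Gm = 0.36/45 + 0.64/4
G12 = 5.95 GPa

5.95 GPa


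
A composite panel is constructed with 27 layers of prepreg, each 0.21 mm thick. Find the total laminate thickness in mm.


h = n * t_ply = 27 * 0.21 = 5.67 mm

5.67 mm


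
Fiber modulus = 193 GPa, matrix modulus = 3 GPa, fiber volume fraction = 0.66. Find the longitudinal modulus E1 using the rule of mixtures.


E1 = Ef*Vf + Em*(1-Vf) = 193*0.66 + 3*0.34 = 128.4 GPa

128.4 GPa


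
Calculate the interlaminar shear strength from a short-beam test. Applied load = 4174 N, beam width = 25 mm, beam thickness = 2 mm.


ILSS = 3F/(4bh) = 3*4174/(4*25*2) = 62.61 MPa

62.61 MPa


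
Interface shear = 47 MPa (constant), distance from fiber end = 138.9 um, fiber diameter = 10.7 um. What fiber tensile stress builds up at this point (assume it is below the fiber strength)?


Force balance: sigma_f * (pi*d^2/4) = tau * (pi*d) * x  ->  sigma_f = 4 * tau * x / d
sigma_f = 4 * 47 * 138.9 / 10.7 = 2440.5 MPa

2440.5 MPa


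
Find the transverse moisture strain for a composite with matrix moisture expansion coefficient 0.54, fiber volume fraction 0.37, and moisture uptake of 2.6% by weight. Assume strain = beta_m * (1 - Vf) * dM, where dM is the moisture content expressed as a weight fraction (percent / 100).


dM = 2.6/100 = 0.026
strain = beta_m * (1-Vf) * dM = 0.54 * 0.63 * 0.026 = 0.0088452

0.0088452


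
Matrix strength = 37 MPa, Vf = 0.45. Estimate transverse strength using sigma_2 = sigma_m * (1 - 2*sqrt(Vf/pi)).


factor = 1 - 2*sqrt(0.45/pi) = 0.2431
sigma_2 = 37 * 0.2431 = 8.99 MPa

8.99 MPa


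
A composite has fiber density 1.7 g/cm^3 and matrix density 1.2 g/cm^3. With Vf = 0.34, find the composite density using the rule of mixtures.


rho_c = rho_f*Vf + rho_m*(1-Vf) = 1.7*0.34 + 1.2*0.66 = 1.37 g/cm^3

1.37 g/cm^3


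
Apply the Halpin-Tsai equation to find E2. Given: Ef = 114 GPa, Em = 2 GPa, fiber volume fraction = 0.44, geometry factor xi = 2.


eta = (Ef/Em - 1)/(Ef/Em + xi) = (57.0 - 1)/(57.0 + 2) = 0.9492
E2 = Em*(1+xi*eta*Vf)/(1-eta*Vf) = 6.3 GPa

6.3 GPa


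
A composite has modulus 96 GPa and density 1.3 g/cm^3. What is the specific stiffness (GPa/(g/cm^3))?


Specific stiffness = E/rho = 96/1.3 = 73.8 GPa/(g/cm^3)

73.8 GPa/(g/cm^3)


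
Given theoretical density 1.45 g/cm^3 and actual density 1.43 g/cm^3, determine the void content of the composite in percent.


Void% = (rho_theo - rho_actual)/rho_theo * 100 = (1.45 - 1.43)/1.45 * 100 = 1.38%

1.38%


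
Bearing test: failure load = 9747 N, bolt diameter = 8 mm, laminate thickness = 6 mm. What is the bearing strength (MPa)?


sigma_br = F/(d*h) = 9747/(8*6) = 203.1 MPa

203.1 MPa


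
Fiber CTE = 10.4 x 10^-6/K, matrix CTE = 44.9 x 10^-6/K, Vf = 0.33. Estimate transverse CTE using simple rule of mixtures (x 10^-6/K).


alpha_2 = alpha_f*Vf + alpha_m*(1-Vf) = 10.4*0.33 + 44.9*0.67 = 33.5 x 10^-6/K

33.5 x 10^-6/K


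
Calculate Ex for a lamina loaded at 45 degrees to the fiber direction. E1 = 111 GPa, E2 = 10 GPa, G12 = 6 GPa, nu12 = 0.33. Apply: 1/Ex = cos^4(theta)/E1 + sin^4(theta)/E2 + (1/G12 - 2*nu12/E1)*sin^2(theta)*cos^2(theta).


cos^4(45) = 0.25, sin^4(45) = 0.25, sin^2(45)*cos^2(45) = 0.25
1/G12 - 2*nu12/E1 = 1/6 - 2*0.33/111 = 0.160721 GPa^-1
1/Ex = 0.25/111 + 0.25/10 + 0.160721*0.25 = 0.0674324 GPa^-1
Ex = 14.83 GPa

14.83 GPa


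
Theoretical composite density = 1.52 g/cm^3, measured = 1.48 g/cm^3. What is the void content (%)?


Void% = (rho_theo - rho_actual)/rho_theo * 100 = (1.52 - 1.48)/1.52 * 100 = 2.63%

2.63%


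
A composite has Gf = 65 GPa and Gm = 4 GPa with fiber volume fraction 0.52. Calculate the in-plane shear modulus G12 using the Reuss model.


1/G12 = Vf/Gf + (1-Vf)/Gm = 0.52/65 + 0.48/4
G12 = 7.81 GPa

7.81 GPa


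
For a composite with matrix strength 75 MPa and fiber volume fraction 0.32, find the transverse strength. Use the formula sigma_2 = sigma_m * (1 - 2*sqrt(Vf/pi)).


factor = 1 - 2*sqrt(0.32/pi) = 0.3617
sigma_2 = 75 * 0.3617 = 27.13 MPa

27.13 MPa


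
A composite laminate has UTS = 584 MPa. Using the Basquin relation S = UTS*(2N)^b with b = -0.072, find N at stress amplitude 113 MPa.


N = 0.5 * (S/UTS)^(1/b) = 0.5 * (113/584)^(1/-0.072) = 4.0401e+09 cycles

4.0401e+09 cycles


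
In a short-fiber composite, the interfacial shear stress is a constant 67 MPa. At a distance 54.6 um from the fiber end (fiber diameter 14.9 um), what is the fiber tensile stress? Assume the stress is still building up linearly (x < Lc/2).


Force balance: sigma_f * (pi*d^2/4) = tau * (pi*d) * x  ->  sigma_f = 4 * tau * x / d
sigma_f = 4 * 67 * 54.6 / 14.9 = 982.1 MPa

982.1 MPa


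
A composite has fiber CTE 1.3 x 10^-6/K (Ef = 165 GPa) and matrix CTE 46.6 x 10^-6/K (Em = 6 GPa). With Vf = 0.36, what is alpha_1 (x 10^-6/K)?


E1 = Ef*Vf + Em*(1-Vf) = 63.24
alpha_1 = (alpha_f*Ef*Vf + alpha_m*Em*(1-Vf))/E1 = 4.05 x 10^-6/K

4.05 x 10^-6/K


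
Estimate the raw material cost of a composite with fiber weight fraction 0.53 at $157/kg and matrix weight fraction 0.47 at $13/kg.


Cost = cost_f*Wf + cost_m*Wm = 157*0.53 + 13*0.47 = $89.32/kg

$89.32/kg


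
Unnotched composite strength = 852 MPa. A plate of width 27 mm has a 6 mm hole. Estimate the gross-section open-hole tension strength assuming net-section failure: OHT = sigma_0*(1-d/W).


OHT = sigma_0*(1-d/W) = 852*(1-6/27) = 662.7 MPa

662.7 MPa


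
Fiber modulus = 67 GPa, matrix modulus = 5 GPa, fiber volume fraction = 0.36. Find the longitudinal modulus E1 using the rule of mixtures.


E1 = Ef*Vf + Em*(1-Vf) = 67*0.36 + 5*0.64 = 27.32 GPa

27.32 GPa


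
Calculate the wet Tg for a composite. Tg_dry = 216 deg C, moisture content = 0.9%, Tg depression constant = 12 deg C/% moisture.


Tg_wet = Tg_dry - k*moisture = 216 - 12*0.9 = 205.2 deg C

205.2 deg C


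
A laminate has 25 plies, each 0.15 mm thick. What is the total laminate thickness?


h = n * t_ply = 25 * 0.15 = 3.75 mm

3.75 mm


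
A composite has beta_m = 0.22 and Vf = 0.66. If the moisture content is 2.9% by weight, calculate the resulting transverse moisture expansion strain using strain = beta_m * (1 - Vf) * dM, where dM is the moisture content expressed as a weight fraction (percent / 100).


dM = 2.9/100 = 0.029
strain = beta_m * (1-Vf) * dM = 0.22 * 0.34 * 0.029 = 0.0021692

0.0021692


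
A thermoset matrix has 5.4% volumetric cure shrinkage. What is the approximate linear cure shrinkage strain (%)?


Linear shrinkage ≈ vol_shrink/3 = 5.4/3 = 1.8%

1.8%


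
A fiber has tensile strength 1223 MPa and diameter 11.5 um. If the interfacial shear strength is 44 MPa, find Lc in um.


Lc = sigma_f * d / (2 * tau_i) = 1223 * 11.5 / (2 * 44) = 159.8 um

159.8 um


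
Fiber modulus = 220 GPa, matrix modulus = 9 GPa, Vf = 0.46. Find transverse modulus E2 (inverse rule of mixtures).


1/E2 = Vf/Ef + (1-Vf)/Em = 0.46/220 + 0.54/9
E2 = 16.11 GPa

16.11 GPa


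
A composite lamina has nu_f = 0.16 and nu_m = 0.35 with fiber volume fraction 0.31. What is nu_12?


nu_12 = nu_f*Vf + nu_m*(1-Vf) = 0.16*0.31 + 0.35*0.69 = 0.2911

0.2911


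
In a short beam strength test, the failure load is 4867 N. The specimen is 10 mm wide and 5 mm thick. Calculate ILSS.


ILSS = 3F/(4bh) = 3*4867/(4*10*5) = 73.01 MPa

73.01 MPa


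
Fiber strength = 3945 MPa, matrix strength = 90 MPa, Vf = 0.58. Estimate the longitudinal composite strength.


sigma_1 = sigma_f*Vf + sigma_m*(1-Vf) = 3945*0.58 + 90*0.42 = 2325.9 MPa

2325.9 MPa


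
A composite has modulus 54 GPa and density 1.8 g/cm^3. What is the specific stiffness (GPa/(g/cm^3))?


Specific stiffness = E/rho = 54/1.8 = 30.0 GPa/(g/cm^3)

30.0 GPa/(g/cm^3)


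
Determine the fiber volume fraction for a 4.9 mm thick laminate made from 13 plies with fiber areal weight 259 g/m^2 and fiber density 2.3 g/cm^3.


Vf = n * FAW / (rho_f * h * 1000) = 13 * 259 / (2.3 * 4.9 * 1000) = 0.2988

0.2988


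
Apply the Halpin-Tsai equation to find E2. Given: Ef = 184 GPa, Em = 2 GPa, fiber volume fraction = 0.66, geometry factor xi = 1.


eta = (Ef/Em - 1)/(Ef/Em + xi) = (92.0 - 1)/(92.0 + 1) = 0.9785
E2 = Em*(1+xi*eta*Vf)/(1-eta*Vf) = 9.29 GPa

9.29 GPa


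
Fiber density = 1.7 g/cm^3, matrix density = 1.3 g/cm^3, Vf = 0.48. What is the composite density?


rho_c = rho_f*Vf + rho_m*(1-Vf) = 1.7*0.48 + 1.3*0.52 = 1.492 g/cm^3

1.492 g/cm^3


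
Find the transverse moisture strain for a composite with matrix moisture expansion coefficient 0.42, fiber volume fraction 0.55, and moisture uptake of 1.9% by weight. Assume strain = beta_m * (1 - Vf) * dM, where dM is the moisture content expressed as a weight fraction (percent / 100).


dM = 1.9/100 = 0.019
strain = beta_m * (1-Vf) * dM = 0.42 * 0.45 * 0.019 = 0.003591

0.003591


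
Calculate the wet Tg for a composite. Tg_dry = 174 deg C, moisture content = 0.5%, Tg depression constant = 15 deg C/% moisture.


Tg_wet = Tg_dry - k*moisture = 174 - 15*0.5 = 166.5 deg C

166.5 deg C


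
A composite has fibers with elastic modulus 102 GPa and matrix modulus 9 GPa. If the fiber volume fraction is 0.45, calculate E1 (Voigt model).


E1 = Ef*Vf + Em*(1-Vf) = 102*0.45 + 9*0.55 = 50.85 GPa

50.85 GPa


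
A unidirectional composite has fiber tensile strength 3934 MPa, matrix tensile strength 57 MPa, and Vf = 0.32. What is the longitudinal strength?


sigma_1 = sigma_f*Vf + sigma_m*(1-Vf) = 3934*0.32 + 57*0.68 = 1297.6 MPa

1297.6 MPa


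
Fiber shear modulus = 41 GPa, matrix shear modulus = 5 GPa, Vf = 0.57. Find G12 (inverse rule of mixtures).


1/G12 = Vf/Gf + (1-Vf)/Gm = 0.57/41 + 0.43/5
G12 = 10.01 GPa

10.01 GPa


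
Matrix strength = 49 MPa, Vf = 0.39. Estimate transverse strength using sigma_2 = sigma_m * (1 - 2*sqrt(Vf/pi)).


factor = 1 - 2*sqrt(0.39/pi) = 0.2953
sigma_2 = 49 * 0.2953 = 14.47 MPa

14.47 MPa


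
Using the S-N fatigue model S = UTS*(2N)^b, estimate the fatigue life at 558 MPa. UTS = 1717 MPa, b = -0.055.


N = 0.5 * (S/UTS)^(1/b) = 0.5 * (558/1717)^(1/-0.055) = 3.7512e+08 cycles

3.7512e+08 cycles


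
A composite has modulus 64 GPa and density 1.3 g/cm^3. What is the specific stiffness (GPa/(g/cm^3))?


Specific stiffness = E/rho = 64/1.3 = 49.2 GPa/(g/cm^3)

49.2 GPa/(g/cm^3)


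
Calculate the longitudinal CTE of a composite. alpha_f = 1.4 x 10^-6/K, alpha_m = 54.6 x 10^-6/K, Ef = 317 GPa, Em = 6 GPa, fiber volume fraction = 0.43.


E1 = Ef*Vf + Em*(1-Vf) = 139.73
alpha_1 = (alpha_f*Ef*Vf + alpha_m*Em*(1-Vf))/E1 = 2.7 x 10^-6/K

2.7 x 10^-6/K


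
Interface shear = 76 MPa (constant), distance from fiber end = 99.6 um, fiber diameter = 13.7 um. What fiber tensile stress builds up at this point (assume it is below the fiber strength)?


Force balance: sigma_f * (pi*d^2/4) = tau * (pi*d) * x  ->  sigma_f = 4 * tau * x / d
sigma_f = 4 * 76 * 99.6 / 13.7 = 2210.1 MPa

2210.1 MPa


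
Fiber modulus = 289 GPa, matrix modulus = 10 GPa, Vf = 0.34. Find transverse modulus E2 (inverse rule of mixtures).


1/E2 = Vf/Ef + (1-Vf)/Em = 0.34/289 + 0.66/10
E2 = 14.89 GPa

14.89 GPa


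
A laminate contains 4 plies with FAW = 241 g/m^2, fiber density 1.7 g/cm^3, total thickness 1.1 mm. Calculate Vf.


Vf = n * FAW / (rho_f * h * 1000) = 4 * 241 / (1.7 * 1.1 * 1000) = 0.5155

0.5155


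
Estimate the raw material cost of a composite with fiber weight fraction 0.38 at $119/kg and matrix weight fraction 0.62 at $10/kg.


Cost = cost_f*Wf + cost_m*Wm = 119*0.38 + 10*0.62 = $51.42/kg

$51.42/kg


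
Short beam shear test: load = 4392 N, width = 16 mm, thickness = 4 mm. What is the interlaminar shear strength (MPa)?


ILSS = 3F/(4bh) = 3*4392/(4*16*4) = 51.47 MPa

51.47 MPa


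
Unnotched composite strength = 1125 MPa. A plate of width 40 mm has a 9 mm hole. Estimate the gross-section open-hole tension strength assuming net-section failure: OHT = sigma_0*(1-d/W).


OHT = sigma_0*(1-d/W) = 1125*(1-9/40) = 871.9 MPa

871.9 MPa


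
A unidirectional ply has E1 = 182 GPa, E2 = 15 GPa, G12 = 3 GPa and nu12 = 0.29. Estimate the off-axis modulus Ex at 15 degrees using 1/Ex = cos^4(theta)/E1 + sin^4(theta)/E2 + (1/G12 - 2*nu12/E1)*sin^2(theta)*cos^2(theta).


cos^4(15) = 0.870513, sin^4(15) = 0.004487, sin^2(15)*cos^2(15) = 0.0625
1/G12 - 2*nu12/E1 = 1/3 - 2*0.29/182 = 0.330147 GPa^-1
1/Ex = 0.870513/182 + 0.004487/15 + 0.330147*0.0625 = 0.0257163 GPa^-1
Ex = 38.89 GPa

38.89 GPa


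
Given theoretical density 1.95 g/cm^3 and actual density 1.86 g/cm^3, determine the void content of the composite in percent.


Void% = (rho_theo - rho_actual)/rho_theo * 100 = (1.95 - 1.86)/1.95 * 100 = 4.62%

4.62%


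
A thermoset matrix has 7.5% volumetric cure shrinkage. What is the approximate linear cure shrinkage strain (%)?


Linear shrinkage ≈ vol_shrink/3 = 7.5/3 = 2.5%

2.5%


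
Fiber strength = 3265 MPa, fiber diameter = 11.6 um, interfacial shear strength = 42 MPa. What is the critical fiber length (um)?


Lc = sigma_f * d / (2 * tau_i) = 3265 * 11.6 / (2 * 42) = 450.9 um

450.9 um


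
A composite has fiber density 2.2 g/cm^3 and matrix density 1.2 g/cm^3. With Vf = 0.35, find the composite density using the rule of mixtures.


rho_c = rho_f*Vf + rho_m*(1-Vf) = 2.2*0.35 + 1.2*0.65 = 1.55 g/cm^3

1.55 g/cm^3


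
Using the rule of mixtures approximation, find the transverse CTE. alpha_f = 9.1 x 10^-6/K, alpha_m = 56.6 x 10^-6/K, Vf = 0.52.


alpha_2 = alpha_f*Vf + alpha_m*(1-Vf) = 9.1*0.52 + 56.6*0.48 = 31.9 x 10^-6/K

31.9 x 10^-6/K


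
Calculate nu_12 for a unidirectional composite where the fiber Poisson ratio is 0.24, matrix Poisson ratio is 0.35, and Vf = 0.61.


nu_12 = nu_f*Vf + nu_m*(1-Vf) = 0.24*0.61 + 0.35*0.39 = 0.2829

0.2829


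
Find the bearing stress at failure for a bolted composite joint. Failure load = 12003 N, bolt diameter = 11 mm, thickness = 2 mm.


sigma_br = F/(d*h) = 12003/(11*2) = 545.6 MPa

545.6 MPa


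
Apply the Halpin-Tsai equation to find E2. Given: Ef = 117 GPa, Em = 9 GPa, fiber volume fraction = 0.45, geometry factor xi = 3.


eta = (Ef/Em - 1)/(Ef/Em + xi) = (13.0 - 1)/(13.0 + 3) = 0.75
E2 = Em*(1+xi*eta*Vf)/(1-eta*Vf) = 27.34 GPa

27.34 GPa


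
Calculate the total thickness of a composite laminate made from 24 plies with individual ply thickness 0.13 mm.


h = n * t_ply = 24 * 0.13 = 3.12 mm

3.12 mm


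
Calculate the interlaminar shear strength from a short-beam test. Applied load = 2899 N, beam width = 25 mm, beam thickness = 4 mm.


ILSS = 3F/(4bh) = 3*2899/(4*25*4) = 21.74 MPa

21.74 MPa


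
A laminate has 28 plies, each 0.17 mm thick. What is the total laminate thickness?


h = n * t_ply = 28 * 0.17 = 4.76 mm

4.76 mm


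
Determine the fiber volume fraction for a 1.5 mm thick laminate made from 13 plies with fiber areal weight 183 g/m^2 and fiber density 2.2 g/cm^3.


Vf = n * FAW / (rho_f * h * 1000) = 13 * 183 / (2.2 * 1.5 * 1000) = 0.7209

0.7209


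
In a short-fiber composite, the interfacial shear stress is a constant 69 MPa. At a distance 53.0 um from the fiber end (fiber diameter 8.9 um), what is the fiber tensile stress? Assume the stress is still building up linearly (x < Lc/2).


Force balance: sigma_f * (pi*d^2/4) = tau * (pi*d) * x  ->  sigma_f = 4 * tau * x / d
sigma_f = 4 * 69 * 53.0 / 8.9 = 1643.6 MPa

1643.6 MPa


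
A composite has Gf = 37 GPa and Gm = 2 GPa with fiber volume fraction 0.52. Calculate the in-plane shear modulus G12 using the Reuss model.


1/G12 = Vf/Gf + (1-Vf)/Gm = 0.52/37 + 0.48/2
G12 = 3.94 GPa

3.94 GPa


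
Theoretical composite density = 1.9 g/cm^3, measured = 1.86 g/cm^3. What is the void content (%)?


Void% = (rho_theo - rho_actual)/rho_theo * 100 = (1.9 - 1.86)/1.9 * 100 = 2.11%

2.11%


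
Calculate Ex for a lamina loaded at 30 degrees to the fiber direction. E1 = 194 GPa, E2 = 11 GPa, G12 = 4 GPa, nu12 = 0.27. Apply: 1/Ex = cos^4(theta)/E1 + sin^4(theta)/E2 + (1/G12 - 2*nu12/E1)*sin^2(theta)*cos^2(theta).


cos^4(30) = 0.5625, sin^4(30) = 0.0625, sin^2(30)*cos^2(30) = 0.1875
1/G12 - 2*nu12/E1 = 1/4 - 2*0.27/194 = 0.247216 GPa^-1
1/Ex = 0.5625/194 + 0.0625/11 + 0.247216*0.1875 = 0.0549344 GPa^-1
Ex = 18.2 GPa

18.2 GPa


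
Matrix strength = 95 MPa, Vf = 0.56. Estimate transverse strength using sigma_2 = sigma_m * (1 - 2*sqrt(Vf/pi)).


factor = 1 - 2*sqrt(0.56/pi) = 0.1556
sigma_2 = 95 * 0.1556 = 14.78 MPa

14.78 MPa


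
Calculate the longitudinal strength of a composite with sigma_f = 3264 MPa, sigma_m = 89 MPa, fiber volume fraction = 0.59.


sigma_1 = sigma_f*Vf + sigma_m*(1-Vf) = 3264*0.59 + 89*0.41 = 1962.3 MPa

1962.3 MPa


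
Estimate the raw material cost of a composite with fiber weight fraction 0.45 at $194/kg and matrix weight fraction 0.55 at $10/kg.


Cost = cost_f*Wf + cost_m*Wm = 194*0.45 + 10*0.55 = $92.8/kg

$92.8/kg


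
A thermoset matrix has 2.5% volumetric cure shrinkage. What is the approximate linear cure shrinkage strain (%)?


Linear shrinkage ≈ vol_shrink/3 = 2.5/3 = 0.833%

0.833%


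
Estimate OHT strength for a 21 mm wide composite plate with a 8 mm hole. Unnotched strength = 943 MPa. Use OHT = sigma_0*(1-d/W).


OHT = sigma_0*(1-d/W) = 943*(1-8/21) = 583.8 MPa

583.8 MPa


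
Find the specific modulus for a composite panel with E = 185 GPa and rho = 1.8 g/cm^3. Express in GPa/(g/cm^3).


Specific stiffness = E/rho = 185/1.8 = 102.8 GPa/(g/cm^3)

102.8 GPa/(g/cm^3)


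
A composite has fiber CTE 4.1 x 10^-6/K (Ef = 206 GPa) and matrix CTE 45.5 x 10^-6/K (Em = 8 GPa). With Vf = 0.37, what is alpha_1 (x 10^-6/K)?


E1 = Ef*Vf + Em*(1-Vf) = 81.26
alpha_1 = (alpha_f*Ef*Vf + alpha_m*Em*(1-Vf))/E1 = 6.67 x 10^-6/K

6.67 x 10^-6/K


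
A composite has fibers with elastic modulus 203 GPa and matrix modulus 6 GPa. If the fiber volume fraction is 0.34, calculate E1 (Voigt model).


E1 = Ef*Vf + Em*(1-Vf) = 203*0.34 + 6*0.66 = 72.98 GPa

72.98 GPa


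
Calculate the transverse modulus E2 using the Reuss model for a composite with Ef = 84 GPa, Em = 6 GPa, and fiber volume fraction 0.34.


1/E2 = Vf/Ef + (1-Vf)/Em = 0.34/84 + 0.66/6
E2 = 8.77 GPa

8.77 GPa


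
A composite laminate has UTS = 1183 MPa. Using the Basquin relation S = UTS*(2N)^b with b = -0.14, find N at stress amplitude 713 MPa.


N = 0.5 * (S/UTS)^(1/b) = 0.5 * (713/1183)^(1/-0.14) = 18.6059 cycles

18.6059 cycles


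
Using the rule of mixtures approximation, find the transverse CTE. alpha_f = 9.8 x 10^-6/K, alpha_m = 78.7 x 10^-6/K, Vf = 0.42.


alpha_2 = alpha_f*Vf + alpha_m*(1-Vf) = 9.8*0.42 + 78.7*0.58 = 49.8 x 10^-6/K

49.8 x 10^-6/K


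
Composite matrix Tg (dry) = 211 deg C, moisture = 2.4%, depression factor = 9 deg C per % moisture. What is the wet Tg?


Tg_wet = Tg_dry - k*moisture = 211 - 9*2.4 = 189.4 deg C

189.4 deg C
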